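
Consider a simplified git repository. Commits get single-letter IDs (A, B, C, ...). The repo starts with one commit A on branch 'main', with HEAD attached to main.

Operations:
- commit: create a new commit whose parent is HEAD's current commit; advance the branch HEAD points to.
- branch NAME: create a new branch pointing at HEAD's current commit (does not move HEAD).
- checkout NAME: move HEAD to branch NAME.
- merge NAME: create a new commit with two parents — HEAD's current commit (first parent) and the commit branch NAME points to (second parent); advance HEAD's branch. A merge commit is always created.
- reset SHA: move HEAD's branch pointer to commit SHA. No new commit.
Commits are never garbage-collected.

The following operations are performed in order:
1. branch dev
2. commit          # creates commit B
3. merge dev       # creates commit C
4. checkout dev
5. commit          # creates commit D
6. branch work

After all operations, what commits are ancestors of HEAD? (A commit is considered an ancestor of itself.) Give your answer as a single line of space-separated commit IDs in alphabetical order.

Answer: A D

Derivation:
After op 1 (branch): HEAD=main@A [dev=A main=A]
After op 2 (commit): HEAD=main@B [dev=A main=B]
After op 3 (merge): HEAD=main@C [dev=A main=C]
After op 4 (checkout): HEAD=dev@A [dev=A main=C]
After op 5 (commit): HEAD=dev@D [dev=D main=C]
After op 6 (branch): HEAD=dev@D [dev=D main=C work=D]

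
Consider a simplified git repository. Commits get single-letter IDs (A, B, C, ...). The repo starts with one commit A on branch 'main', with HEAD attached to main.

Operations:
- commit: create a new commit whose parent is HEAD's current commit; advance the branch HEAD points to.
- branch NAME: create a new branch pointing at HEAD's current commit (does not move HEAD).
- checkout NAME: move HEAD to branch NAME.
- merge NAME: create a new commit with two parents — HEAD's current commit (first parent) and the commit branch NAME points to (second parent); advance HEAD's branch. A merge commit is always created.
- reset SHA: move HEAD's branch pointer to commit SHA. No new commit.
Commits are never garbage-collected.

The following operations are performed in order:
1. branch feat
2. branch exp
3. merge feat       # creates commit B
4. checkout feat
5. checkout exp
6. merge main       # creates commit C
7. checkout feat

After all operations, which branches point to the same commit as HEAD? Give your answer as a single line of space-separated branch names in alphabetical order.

Answer: feat

Derivation:
After op 1 (branch): HEAD=main@A [feat=A main=A]
After op 2 (branch): HEAD=main@A [exp=A feat=A main=A]
After op 3 (merge): HEAD=main@B [exp=A feat=A main=B]
After op 4 (checkout): HEAD=feat@A [exp=A feat=A main=B]
After op 5 (checkout): HEAD=exp@A [exp=A feat=A main=B]
After op 6 (merge): HEAD=exp@C [exp=C feat=A main=B]
After op 7 (checkout): HEAD=feat@A [exp=C feat=A main=B]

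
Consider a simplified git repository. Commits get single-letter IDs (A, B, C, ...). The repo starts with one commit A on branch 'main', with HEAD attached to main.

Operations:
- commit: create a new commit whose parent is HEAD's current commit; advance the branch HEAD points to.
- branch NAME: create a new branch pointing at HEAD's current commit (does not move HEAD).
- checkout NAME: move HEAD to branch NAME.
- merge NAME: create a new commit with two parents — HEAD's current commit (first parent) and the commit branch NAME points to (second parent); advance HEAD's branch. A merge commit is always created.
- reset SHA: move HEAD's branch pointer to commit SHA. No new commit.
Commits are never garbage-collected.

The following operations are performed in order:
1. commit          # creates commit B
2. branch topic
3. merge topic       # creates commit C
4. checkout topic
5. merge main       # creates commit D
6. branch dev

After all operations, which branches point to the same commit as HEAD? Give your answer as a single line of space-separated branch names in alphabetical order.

Answer: dev topic

Derivation:
After op 1 (commit): HEAD=main@B [main=B]
After op 2 (branch): HEAD=main@B [main=B topic=B]
After op 3 (merge): HEAD=main@C [main=C topic=B]
After op 4 (checkout): HEAD=topic@B [main=C topic=B]
After op 5 (merge): HEAD=topic@D [main=C topic=D]
After op 6 (branch): HEAD=topic@D [dev=D main=C topic=D]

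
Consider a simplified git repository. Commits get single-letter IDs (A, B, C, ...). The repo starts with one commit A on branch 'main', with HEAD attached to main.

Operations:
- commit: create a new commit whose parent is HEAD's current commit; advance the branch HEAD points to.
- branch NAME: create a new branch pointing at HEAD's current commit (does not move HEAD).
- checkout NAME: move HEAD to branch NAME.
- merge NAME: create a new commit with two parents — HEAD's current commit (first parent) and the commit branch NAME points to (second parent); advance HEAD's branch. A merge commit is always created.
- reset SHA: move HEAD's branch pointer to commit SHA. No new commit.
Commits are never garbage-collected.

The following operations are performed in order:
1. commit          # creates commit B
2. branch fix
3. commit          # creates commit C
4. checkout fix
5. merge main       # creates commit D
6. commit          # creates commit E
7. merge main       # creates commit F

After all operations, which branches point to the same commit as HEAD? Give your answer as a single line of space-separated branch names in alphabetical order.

After op 1 (commit): HEAD=main@B [main=B]
After op 2 (branch): HEAD=main@B [fix=B main=B]
After op 3 (commit): HEAD=main@C [fix=B main=C]
After op 4 (checkout): HEAD=fix@B [fix=B main=C]
After op 5 (merge): HEAD=fix@D [fix=D main=C]
After op 6 (commit): HEAD=fix@E [fix=E main=C]
After op 7 (merge): HEAD=fix@F [fix=F main=C]

Answer: fix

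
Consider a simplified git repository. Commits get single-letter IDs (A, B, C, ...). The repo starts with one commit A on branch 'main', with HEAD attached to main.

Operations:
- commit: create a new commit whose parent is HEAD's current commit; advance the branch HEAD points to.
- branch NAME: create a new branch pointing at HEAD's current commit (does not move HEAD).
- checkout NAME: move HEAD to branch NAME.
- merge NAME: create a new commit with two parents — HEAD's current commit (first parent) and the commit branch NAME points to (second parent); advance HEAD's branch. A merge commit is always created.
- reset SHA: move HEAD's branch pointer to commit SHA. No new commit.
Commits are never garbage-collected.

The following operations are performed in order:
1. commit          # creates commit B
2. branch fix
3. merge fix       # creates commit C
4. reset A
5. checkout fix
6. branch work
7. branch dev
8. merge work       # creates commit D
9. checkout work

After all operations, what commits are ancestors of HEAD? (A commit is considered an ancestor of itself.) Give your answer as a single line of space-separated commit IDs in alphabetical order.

After op 1 (commit): HEAD=main@B [main=B]
After op 2 (branch): HEAD=main@B [fix=B main=B]
After op 3 (merge): HEAD=main@C [fix=B main=C]
After op 4 (reset): HEAD=main@A [fix=B main=A]
After op 5 (checkout): HEAD=fix@B [fix=B main=A]
After op 6 (branch): HEAD=fix@B [fix=B main=A work=B]
After op 7 (branch): HEAD=fix@B [dev=B fix=B main=A work=B]
After op 8 (merge): HEAD=fix@D [dev=B fix=D main=A work=B]
After op 9 (checkout): HEAD=work@B [dev=B fix=D main=A work=B]

Answer: A B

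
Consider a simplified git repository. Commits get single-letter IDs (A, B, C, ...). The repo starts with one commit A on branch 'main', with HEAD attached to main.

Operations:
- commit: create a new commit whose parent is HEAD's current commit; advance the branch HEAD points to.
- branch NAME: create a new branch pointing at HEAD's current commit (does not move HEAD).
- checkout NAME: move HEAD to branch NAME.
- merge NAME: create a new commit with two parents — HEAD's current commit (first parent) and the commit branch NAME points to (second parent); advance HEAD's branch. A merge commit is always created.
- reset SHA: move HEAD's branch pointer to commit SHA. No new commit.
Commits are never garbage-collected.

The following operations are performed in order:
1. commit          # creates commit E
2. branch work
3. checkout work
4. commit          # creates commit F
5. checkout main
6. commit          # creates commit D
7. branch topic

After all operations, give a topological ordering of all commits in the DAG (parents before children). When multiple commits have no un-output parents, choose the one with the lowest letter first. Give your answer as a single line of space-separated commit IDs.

Answer: A E D F

Derivation:
After op 1 (commit): HEAD=main@E [main=E]
After op 2 (branch): HEAD=main@E [main=E work=E]
After op 3 (checkout): HEAD=work@E [main=E work=E]
After op 4 (commit): HEAD=work@F [main=E work=F]
After op 5 (checkout): HEAD=main@E [main=E work=F]
After op 6 (commit): HEAD=main@D [main=D work=F]
After op 7 (branch): HEAD=main@D [main=D topic=D work=F]
commit A: parents=[]
commit D: parents=['E']
commit E: parents=['A']
commit F: parents=['E']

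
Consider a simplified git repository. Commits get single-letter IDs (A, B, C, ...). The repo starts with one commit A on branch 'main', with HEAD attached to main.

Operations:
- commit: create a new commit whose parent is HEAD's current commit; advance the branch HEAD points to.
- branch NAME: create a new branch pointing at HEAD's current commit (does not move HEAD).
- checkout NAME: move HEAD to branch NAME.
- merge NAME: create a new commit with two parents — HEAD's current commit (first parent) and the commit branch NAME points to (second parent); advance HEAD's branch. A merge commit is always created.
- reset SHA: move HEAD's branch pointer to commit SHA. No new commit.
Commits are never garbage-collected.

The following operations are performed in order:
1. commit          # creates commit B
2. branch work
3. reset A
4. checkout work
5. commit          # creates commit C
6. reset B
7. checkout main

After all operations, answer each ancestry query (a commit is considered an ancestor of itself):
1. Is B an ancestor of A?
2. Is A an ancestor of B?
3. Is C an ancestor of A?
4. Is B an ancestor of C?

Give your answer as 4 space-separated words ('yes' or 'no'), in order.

Answer: no yes no yes

Derivation:
After op 1 (commit): HEAD=main@B [main=B]
After op 2 (branch): HEAD=main@B [main=B work=B]
After op 3 (reset): HEAD=main@A [main=A work=B]
After op 4 (checkout): HEAD=work@B [main=A work=B]
After op 5 (commit): HEAD=work@C [main=A work=C]
After op 6 (reset): HEAD=work@B [main=A work=B]
After op 7 (checkout): HEAD=main@A [main=A work=B]
ancestors(A) = {A}; B in? no
ancestors(B) = {A,B}; A in? yes
ancestors(A) = {A}; C in? no
ancestors(C) = {A,B,C}; B in? yes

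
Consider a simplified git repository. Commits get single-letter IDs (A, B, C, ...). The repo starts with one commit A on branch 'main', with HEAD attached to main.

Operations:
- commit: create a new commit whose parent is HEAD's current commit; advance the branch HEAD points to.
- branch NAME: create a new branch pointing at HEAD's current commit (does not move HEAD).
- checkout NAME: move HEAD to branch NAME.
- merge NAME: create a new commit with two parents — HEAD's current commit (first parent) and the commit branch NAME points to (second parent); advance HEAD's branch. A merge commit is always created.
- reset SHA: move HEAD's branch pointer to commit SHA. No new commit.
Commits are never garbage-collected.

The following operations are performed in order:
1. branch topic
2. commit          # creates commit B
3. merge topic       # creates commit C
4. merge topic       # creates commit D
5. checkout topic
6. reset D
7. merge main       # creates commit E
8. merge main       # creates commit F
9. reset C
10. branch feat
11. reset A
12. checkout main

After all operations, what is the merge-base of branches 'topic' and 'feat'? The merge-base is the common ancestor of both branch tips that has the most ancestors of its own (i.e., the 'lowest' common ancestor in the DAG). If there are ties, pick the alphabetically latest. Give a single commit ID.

Answer: A

Derivation:
After op 1 (branch): HEAD=main@A [main=A topic=A]
After op 2 (commit): HEAD=main@B [main=B topic=A]
After op 3 (merge): HEAD=main@C [main=C topic=A]
After op 4 (merge): HEAD=main@D [main=D topic=A]
After op 5 (checkout): HEAD=topic@A [main=D topic=A]
After op 6 (reset): HEAD=topic@D [main=D topic=D]
After op 7 (merge): HEAD=topic@E [main=D topic=E]
After op 8 (merge): HEAD=topic@F [main=D topic=F]
After op 9 (reset): HEAD=topic@C [main=D topic=C]
After op 10 (branch): HEAD=topic@C [feat=C main=D topic=C]
After op 11 (reset): HEAD=topic@A [feat=C main=D topic=A]
After op 12 (checkout): HEAD=main@D [feat=C main=D topic=A]
ancestors(topic=A): ['A']
ancestors(feat=C): ['A', 'B', 'C']
common: ['A']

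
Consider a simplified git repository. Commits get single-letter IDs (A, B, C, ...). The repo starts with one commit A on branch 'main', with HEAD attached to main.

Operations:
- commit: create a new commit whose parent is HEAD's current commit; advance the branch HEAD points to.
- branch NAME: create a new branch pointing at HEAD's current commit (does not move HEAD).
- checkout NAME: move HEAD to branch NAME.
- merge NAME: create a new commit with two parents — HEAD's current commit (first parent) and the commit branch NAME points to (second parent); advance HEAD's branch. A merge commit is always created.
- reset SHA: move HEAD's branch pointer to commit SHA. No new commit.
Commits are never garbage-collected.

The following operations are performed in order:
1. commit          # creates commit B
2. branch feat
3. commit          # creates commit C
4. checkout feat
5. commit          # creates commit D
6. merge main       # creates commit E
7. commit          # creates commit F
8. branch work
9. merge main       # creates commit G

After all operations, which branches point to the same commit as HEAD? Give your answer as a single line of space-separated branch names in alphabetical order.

After op 1 (commit): HEAD=main@B [main=B]
After op 2 (branch): HEAD=main@B [feat=B main=B]
After op 3 (commit): HEAD=main@C [feat=B main=C]
After op 4 (checkout): HEAD=feat@B [feat=B main=C]
After op 5 (commit): HEAD=feat@D [feat=D main=C]
After op 6 (merge): HEAD=feat@E [feat=E main=C]
After op 7 (commit): HEAD=feat@F [feat=F main=C]
After op 8 (branch): HEAD=feat@F [feat=F main=C work=F]
After op 9 (merge): HEAD=feat@G [feat=G main=C work=F]

Answer: feat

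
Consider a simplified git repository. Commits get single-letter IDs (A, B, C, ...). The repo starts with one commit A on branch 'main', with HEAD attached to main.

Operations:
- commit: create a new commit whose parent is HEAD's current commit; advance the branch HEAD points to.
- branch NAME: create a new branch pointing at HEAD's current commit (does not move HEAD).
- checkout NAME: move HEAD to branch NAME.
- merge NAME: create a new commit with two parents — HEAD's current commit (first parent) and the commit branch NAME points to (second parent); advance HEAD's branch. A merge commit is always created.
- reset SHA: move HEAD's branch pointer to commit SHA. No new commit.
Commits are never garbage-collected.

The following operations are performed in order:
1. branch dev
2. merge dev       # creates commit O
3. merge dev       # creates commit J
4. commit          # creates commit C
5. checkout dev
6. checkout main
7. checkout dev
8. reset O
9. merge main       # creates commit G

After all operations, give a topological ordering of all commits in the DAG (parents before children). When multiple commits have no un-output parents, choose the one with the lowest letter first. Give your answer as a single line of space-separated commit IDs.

Answer: A O J C G

Derivation:
After op 1 (branch): HEAD=main@A [dev=A main=A]
After op 2 (merge): HEAD=main@O [dev=A main=O]
After op 3 (merge): HEAD=main@J [dev=A main=J]
After op 4 (commit): HEAD=main@C [dev=A main=C]
After op 5 (checkout): HEAD=dev@A [dev=A main=C]
After op 6 (checkout): HEAD=main@C [dev=A main=C]
After op 7 (checkout): HEAD=dev@A [dev=A main=C]
After op 8 (reset): HEAD=dev@O [dev=O main=C]
After op 9 (merge): HEAD=dev@G [dev=G main=C]
commit A: parents=[]
commit C: parents=['J']
commit G: parents=['O', 'C']
commit J: parents=['O', 'A']
commit O: parents=['A', 'A']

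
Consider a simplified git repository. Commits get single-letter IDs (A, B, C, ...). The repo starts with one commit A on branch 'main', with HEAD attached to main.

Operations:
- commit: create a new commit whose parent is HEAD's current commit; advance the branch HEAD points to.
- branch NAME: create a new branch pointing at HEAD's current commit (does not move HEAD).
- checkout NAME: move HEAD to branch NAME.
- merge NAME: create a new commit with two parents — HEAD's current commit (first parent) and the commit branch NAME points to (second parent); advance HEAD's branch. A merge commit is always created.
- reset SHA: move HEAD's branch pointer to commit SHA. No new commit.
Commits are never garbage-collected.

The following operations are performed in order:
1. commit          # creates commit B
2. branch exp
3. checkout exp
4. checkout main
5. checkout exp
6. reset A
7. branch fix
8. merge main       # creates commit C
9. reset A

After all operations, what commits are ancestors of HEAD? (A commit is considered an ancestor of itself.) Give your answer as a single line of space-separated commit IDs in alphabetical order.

Answer: A

Derivation:
After op 1 (commit): HEAD=main@B [main=B]
After op 2 (branch): HEAD=main@B [exp=B main=B]
After op 3 (checkout): HEAD=exp@B [exp=B main=B]
After op 4 (checkout): HEAD=main@B [exp=B main=B]
After op 5 (checkout): HEAD=exp@B [exp=B main=B]
After op 6 (reset): HEAD=exp@A [exp=A main=B]
After op 7 (branch): HEAD=exp@A [exp=A fix=A main=B]
After op 8 (merge): HEAD=exp@C [exp=C fix=A main=B]
After op 9 (reset): HEAD=exp@A [exp=A fix=A main=B]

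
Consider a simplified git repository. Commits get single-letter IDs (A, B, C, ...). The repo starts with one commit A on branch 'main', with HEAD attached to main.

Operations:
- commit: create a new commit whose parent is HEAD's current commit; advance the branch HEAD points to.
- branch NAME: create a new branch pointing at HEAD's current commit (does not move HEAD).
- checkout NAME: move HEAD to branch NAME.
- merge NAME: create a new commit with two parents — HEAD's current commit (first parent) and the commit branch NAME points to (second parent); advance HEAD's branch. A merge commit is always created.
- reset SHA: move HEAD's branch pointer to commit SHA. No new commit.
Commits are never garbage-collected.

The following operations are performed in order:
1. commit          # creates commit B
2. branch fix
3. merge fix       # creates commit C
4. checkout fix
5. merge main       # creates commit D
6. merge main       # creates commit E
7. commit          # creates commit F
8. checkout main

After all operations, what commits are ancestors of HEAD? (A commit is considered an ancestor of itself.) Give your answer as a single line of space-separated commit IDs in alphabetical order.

After op 1 (commit): HEAD=main@B [main=B]
After op 2 (branch): HEAD=main@B [fix=B main=B]
After op 3 (merge): HEAD=main@C [fix=B main=C]
After op 4 (checkout): HEAD=fix@B [fix=B main=C]
After op 5 (merge): HEAD=fix@D [fix=D main=C]
After op 6 (merge): HEAD=fix@E [fix=E main=C]
After op 7 (commit): HEAD=fix@F [fix=F main=C]
After op 8 (checkout): HEAD=main@C [fix=F main=C]

Answer: A B C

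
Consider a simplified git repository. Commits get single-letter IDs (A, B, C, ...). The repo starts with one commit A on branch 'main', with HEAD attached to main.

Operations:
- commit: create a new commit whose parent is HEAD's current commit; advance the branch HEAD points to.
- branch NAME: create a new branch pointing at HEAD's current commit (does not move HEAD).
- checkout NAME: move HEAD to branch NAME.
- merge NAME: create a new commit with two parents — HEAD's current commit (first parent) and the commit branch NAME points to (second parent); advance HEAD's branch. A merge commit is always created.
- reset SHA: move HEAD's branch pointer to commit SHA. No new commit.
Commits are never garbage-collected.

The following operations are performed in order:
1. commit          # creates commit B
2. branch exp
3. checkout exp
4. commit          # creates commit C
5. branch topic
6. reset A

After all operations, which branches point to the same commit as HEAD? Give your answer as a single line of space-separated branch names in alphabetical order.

After op 1 (commit): HEAD=main@B [main=B]
After op 2 (branch): HEAD=main@B [exp=B main=B]
After op 3 (checkout): HEAD=exp@B [exp=B main=B]
After op 4 (commit): HEAD=exp@C [exp=C main=B]
After op 5 (branch): HEAD=exp@C [exp=C main=B topic=C]
After op 6 (reset): HEAD=exp@A [exp=A main=B topic=C]

Answer: exp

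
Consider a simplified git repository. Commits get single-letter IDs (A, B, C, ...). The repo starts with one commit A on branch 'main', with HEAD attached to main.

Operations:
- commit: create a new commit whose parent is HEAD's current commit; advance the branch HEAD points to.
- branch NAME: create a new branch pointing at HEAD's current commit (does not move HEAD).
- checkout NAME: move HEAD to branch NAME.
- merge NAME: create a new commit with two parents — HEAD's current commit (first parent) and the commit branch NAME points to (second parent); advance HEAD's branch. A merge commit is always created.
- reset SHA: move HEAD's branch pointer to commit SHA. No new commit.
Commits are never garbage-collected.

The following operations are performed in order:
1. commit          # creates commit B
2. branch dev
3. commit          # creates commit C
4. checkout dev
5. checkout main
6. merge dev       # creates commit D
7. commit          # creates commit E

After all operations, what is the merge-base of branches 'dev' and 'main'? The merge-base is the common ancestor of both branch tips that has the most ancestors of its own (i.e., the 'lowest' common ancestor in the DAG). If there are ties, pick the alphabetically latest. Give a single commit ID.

After op 1 (commit): HEAD=main@B [main=B]
After op 2 (branch): HEAD=main@B [dev=B main=B]
After op 3 (commit): HEAD=main@C [dev=B main=C]
After op 4 (checkout): HEAD=dev@B [dev=B main=C]
After op 5 (checkout): HEAD=main@C [dev=B main=C]
After op 6 (merge): HEAD=main@D [dev=B main=D]
After op 7 (commit): HEAD=main@E [dev=B main=E]
ancestors(dev=B): ['A', 'B']
ancestors(main=E): ['A', 'B', 'C', 'D', 'E']
common: ['A', 'B']

Answer: B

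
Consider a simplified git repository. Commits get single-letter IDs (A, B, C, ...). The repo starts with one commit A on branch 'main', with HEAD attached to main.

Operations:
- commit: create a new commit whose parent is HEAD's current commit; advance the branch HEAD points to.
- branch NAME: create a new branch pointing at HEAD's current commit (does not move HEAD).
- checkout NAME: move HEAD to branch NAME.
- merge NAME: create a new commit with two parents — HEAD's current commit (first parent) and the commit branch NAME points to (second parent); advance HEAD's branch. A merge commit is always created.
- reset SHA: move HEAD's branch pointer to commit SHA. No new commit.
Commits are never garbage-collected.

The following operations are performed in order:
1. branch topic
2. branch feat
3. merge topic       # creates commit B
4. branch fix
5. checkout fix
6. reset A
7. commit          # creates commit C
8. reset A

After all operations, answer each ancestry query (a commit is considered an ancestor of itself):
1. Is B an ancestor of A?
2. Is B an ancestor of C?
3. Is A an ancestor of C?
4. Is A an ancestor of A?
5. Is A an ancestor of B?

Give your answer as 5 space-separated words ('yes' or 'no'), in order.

Answer: no no yes yes yes

Derivation:
After op 1 (branch): HEAD=main@A [main=A topic=A]
After op 2 (branch): HEAD=main@A [feat=A main=A topic=A]
After op 3 (merge): HEAD=main@B [feat=A main=B topic=A]
After op 4 (branch): HEAD=main@B [feat=A fix=B main=B topic=A]
After op 5 (checkout): HEAD=fix@B [feat=A fix=B main=B topic=A]
After op 6 (reset): HEAD=fix@A [feat=A fix=A main=B topic=A]
After op 7 (commit): HEAD=fix@C [feat=A fix=C main=B topic=A]
After op 8 (reset): HEAD=fix@A [feat=A fix=A main=B topic=A]
ancestors(A) = {A}; B in? no
ancestors(C) = {A,C}; B in? no
ancestors(C) = {A,C}; A in? yes
ancestors(A) = {A}; A in? yes
ancestors(B) = {A,B}; A in? yes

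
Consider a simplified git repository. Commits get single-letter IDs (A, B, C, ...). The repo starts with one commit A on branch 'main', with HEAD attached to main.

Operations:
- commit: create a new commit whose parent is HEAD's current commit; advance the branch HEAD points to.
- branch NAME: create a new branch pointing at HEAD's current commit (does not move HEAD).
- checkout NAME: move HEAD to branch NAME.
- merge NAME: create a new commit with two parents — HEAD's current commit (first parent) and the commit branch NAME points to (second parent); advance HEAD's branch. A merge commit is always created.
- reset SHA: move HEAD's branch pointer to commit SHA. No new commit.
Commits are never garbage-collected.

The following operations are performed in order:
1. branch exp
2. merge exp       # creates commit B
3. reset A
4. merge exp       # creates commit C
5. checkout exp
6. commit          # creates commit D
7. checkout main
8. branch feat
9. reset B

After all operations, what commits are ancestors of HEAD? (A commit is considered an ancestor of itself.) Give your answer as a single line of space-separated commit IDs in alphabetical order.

After op 1 (branch): HEAD=main@A [exp=A main=A]
After op 2 (merge): HEAD=main@B [exp=A main=B]
After op 3 (reset): HEAD=main@A [exp=A main=A]
After op 4 (merge): HEAD=main@C [exp=A main=C]
After op 5 (checkout): HEAD=exp@A [exp=A main=C]
After op 6 (commit): HEAD=exp@D [exp=D main=C]
After op 7 (checkout): HEAD=main@C [exp=D main=C]
After op 8 (branch): HEAD=main@C [exp=D feat=C main=C]
After op 9 (reset): HEAD=main@B [exp=D feat=C main=B]

Answer: A B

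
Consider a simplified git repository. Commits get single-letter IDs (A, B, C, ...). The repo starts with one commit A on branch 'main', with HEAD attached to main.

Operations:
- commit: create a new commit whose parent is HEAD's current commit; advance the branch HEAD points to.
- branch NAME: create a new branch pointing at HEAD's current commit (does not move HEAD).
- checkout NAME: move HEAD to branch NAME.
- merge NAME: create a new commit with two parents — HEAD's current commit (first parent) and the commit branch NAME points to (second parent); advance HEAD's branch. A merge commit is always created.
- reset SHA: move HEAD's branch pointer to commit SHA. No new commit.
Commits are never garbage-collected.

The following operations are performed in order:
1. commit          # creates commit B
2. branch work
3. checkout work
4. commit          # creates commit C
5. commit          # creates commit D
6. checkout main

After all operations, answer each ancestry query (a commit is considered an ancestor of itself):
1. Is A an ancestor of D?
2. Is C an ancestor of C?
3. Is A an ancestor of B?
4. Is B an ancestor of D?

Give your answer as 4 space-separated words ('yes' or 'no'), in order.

Answer: yes yes yes yes

Derivation:
After op 1 (commit): HEAD=main@B [main=B]
After op 2 (branch): HEAD=main@B [main=B work=B]
After op 3 (checkout): HEAD=work@B [main=B work=B]
After op 4 (commit): HEAD=work@C [main=B work=C]
After op 5 (commit): HEAD=work@D [main=B work=D]
After op 6 (checkout): HEAD=main@B [main=B work=D]
ancestors(D) = {A,B,C,D}; A in? yes
ancestors(C) = {A,B,C}; C in? yes
ancestors(B) = {A,B}; A in? yes
ancestors(D) = {A,B,C,D}; B in? yes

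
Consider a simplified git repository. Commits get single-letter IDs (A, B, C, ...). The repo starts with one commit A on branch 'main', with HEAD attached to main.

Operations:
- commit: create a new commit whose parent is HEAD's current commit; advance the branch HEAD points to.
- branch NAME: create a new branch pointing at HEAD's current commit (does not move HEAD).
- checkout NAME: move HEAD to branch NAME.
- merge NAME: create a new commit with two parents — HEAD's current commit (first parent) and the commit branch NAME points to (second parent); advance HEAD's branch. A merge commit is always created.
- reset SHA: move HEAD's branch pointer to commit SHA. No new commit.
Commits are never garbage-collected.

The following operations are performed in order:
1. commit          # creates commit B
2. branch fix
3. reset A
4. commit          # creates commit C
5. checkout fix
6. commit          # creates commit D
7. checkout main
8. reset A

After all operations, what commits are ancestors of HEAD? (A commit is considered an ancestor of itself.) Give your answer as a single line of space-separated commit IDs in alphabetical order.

After op 1 (commit): HEAD=main@B [main=B]
After op 2 (branch): HEAD=main@B [fix=B main=B]
After op 3 (reset): HEAD=main@A [fix=B main=A]
After op 4 (commit): HEAD=main@C [fix=B main=C]
After op 5 (checkout): HEAD=fix@B [fix=B main=C]
After op 6 (commit): HEAD=fix@D [fix=D main=C]
After op 7 (checkout): HEAD=main@C [fix=D main=C]
After op 8 (reset): HEAD=main@A [fix=D main=A]

Answer: A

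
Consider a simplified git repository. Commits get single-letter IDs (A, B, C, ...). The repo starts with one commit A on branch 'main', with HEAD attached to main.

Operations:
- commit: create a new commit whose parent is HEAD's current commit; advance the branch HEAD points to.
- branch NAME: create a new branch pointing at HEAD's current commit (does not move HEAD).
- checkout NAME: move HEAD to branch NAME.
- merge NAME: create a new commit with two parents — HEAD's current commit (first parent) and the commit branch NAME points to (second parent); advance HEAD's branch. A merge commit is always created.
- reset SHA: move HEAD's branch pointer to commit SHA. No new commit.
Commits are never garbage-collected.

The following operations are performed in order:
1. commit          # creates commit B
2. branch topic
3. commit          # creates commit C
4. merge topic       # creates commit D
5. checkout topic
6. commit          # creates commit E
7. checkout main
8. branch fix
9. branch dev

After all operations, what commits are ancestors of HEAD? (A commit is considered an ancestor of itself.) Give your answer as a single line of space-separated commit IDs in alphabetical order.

After op 1 (commit): HEAD=main@B [main=B]
After op 2 (branch): HEAD=main@B [main=B topic=B]
After op 3 (commit): HEAD=main@C [main=C topic=B]
After op 4 (merge): HEAD=main@D [main=D topic=B]
After op 5 (checkout): HEAD=topic@B [main=D topic=B]
After op 6 (commit): HEAD=topic@E [main=D topic=E]
After op 7 (checkout): HEAD=main@D [main=D topic=E]
After op 8 (branch): HEAD=main@D [fix=D main=D topic=E]
After op 9 (branch): HEAD=main@D [dev=D fix=D main=D topic=E]

Answer: A B C D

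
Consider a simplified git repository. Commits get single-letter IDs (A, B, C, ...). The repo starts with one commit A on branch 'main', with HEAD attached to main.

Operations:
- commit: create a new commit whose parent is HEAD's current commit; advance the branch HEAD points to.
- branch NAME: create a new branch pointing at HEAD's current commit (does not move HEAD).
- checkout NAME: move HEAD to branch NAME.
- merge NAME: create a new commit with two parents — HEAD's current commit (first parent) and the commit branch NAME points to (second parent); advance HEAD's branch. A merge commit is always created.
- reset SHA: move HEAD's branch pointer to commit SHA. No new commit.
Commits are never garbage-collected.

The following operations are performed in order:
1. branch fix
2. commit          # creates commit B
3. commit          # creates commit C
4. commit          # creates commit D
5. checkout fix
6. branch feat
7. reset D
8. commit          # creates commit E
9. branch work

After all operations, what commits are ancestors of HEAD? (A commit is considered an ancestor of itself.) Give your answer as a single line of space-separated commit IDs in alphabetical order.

After op 1 (branch): HEAD=main@A [fix=A main=A]
After op 2 (commit): HEAD=main@B [fix=A main=B]
After op 3 (commit): HEAD=main@C [fix=A main=C]
After op 4 (commit): HEAD=main@D [fix=A main=D]
After op 5 (checkout): HEAD=fix@A [fix=A main=D]
After op 6 (branch): HEAD=fix@A [feat=A fix=A main=D]
After op 7 (reset): HEAD=fix@D [feat=A fix=D main=D]
After op 8 (commit): HEAD=fix@E [feat=A fix=E main=D]
After op 9 (branch): HEAD=fix@E [feat=A fix=E main=D work=E]

Answer: A B C D E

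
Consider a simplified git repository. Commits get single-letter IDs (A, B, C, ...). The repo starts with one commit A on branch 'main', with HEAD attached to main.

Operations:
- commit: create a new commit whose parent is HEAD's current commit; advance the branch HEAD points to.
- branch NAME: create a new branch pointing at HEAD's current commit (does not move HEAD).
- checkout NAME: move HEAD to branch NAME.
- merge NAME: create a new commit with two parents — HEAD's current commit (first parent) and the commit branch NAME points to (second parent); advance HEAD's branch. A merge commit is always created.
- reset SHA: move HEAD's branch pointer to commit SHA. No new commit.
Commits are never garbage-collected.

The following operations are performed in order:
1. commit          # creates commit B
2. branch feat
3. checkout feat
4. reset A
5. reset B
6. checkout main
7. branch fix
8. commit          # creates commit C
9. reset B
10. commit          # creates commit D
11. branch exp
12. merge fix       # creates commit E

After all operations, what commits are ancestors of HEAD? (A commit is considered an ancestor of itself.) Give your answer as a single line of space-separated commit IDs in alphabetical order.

Answer: A B D E

Derivation:
After op 1 (commit): HEAD=main@B [main=B]
After op 2 (branch): HEAD=main@B [feat=B main=B]
After op 3 (checkout): HEAD=feat@B [feat=B main=B]
After op 4 (reset): HEAD=feat@A [feat=A main=B]
After op 5 (reset): HEAD=feat@B [feat=B main=B]
After op 6 (checkout): HEAD=main@B [feat=B main=B]
After op 7 (branch): HEAD=main@B [feat=B fix=B main=B]
After op 8 (commit): HEAD=main@C [feat=B fix=B main=C]
After op 9 (reset): HEAD=main@B [feat=B fix=B main=B]
After op 10 (commit): HEAD=main@D [feat=B fix=B main=D]
After op 11 (branch): HEAD=main@D [exp=D feat=B fix=B main=D]
After op 12 (merge): HEAD=main@E [exp=D feat=B fix=B main=E]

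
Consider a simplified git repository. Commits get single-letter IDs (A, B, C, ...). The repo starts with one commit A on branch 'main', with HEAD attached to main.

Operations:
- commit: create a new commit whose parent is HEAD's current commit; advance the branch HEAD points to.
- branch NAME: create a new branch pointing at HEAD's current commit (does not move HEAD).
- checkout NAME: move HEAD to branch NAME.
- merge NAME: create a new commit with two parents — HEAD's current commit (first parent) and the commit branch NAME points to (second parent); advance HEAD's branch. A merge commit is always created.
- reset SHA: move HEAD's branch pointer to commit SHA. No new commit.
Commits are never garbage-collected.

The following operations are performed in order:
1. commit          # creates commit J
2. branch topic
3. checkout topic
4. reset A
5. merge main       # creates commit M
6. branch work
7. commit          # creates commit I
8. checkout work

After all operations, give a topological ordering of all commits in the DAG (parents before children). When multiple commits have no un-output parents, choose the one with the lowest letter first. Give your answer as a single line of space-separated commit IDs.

Answer: A J M I

Derivation:
After op 1 (commit): HEAD=main@J [main=J]
After op 2 (branch): HEAD=main@J [main=J topic=J]
After op 3 (checkout): HEAD=topic@J [main=J topic=J]
After op 4 (reset): HEAD=topic@A [main=J topic=A]
After op 5 (merge): HEAD=topic@M [main=J topic=M]
After op 6 (branch): HEAD=topic@M [main=J topic=M work=M]
After op 7 (commit): HEAD=topic@I [main=J topic=I work=M]
After op 8 (checkout): HEAD=work@M [main=J topic=I work=M]
commit A: parents=[]
commit I: parents=['M']
commit J: parents=['A']
commit M: parents=['A', 'J']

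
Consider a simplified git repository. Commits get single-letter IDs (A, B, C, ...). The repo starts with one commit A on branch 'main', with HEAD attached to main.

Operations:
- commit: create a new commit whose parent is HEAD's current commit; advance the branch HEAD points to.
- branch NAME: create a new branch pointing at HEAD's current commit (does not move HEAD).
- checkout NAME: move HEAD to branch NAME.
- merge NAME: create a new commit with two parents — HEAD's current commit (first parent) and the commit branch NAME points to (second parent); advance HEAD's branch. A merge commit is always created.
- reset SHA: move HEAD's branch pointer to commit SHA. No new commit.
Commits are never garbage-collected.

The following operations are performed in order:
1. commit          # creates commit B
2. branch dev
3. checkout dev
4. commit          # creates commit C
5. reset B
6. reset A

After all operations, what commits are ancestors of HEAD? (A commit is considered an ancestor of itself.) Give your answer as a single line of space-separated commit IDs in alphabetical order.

After op 1 (commit): HEAD=main@B [main=B]
After op 2 (branch): HEAD=main@B [dev=B main=B]
After op 3 (checkout): HEAD=dev@B [dev=B main=B]
After op 4 (commit): HEAD=dev@C [dev=C main=B]
After op 5 (reset): HEAD=dev@B [dev=B main=B]
After op 6 (reset): HEAD=dev@A [dev=A main=B]

Answer: A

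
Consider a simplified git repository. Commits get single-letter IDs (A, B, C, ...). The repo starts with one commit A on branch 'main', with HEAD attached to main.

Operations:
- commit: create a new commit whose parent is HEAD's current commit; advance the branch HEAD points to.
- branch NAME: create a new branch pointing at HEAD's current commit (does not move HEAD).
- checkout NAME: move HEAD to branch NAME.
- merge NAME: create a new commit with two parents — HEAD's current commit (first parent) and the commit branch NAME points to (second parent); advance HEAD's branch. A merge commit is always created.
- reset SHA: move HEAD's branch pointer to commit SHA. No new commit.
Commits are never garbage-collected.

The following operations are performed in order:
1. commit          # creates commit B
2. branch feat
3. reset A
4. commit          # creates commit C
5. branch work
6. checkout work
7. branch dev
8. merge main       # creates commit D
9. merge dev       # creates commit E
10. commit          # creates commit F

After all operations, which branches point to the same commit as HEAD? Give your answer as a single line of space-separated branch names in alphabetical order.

Answer: work

Derivation:
After op 1 (commit): HEAD=main@B [main=B]
After op 2 (branch): HEAD=main@B [feat=B main=B]
After op 3 (reset): HEAD=main@A [feat=B main=A]
After op 4 (commit): HEAD=main@C [feat=B main=C]
After op 5 (branch): HEAD=main@C [feat=B main=C work=C]
After op 6 (checkout): HEAD=work@C [feat=B main=C work=C]
After op 7 (branch): HEAD=work@C [dev=C feat=B main=C work=C]
After op 8 (merge): HEAD=work@D [dev=C feat=B main=C work=D]
After op 9 (merge): HEAD=work@E [dev=C feat=B main=C work=E]
After op 10 (commit): HEAD=work@F [dev=C feat=B main=C work=F]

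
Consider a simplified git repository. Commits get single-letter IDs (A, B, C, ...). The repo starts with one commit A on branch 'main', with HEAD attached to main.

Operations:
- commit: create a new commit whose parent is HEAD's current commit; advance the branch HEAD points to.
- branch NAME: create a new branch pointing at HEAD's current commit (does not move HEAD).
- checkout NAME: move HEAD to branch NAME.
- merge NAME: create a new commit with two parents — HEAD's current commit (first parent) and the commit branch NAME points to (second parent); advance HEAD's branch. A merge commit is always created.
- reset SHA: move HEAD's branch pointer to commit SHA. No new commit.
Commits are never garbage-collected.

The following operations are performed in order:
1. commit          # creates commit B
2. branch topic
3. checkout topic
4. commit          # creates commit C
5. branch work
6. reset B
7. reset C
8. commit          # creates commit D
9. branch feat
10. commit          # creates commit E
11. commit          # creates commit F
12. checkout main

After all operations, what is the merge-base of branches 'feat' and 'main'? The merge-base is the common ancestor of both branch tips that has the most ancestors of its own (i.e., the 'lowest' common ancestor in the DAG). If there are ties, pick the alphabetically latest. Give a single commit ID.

Answer: B

Derivation:
After op 1 (commit): HEAD=main@B [main=B]
After op 2 (branch): HEAD=main@B [main=B topic=B]
After op 3 (checkout): HEAD=topic@B [main=B topic=B]
After op 4 (commit): HEAD=topic@C [main=B topic=C]
After op 5 (branch): HEAD=topic@C [main=B topic=C work=C]
After op 6 (reset): HEAD=topic@B [main=B topic=B work=C]
After op 7 (reset): HEAD=topic@C [main=B topic=C work=C]
After op 8 (commit): HEAD=topic@D [main=B topic=D work=C]
After op 9 (branch): HEAD=topic@D [feat=D main=B topic=D work=C]
After op 10 (commit): HEAD=topic@E [feat=D main=B topic=E work=C]
After op 11 (commit): HEAD=topic@F [feat=D main=B topic=F work=C]
After op 12 (checkout): HEAD=main@B [feat=D main=B topic=F work=C]
ancestors(feat=D): ['A', 'B', 'C', 'D']
ancestors(main=B): ['A', 'B']
common: ['A', 'B']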